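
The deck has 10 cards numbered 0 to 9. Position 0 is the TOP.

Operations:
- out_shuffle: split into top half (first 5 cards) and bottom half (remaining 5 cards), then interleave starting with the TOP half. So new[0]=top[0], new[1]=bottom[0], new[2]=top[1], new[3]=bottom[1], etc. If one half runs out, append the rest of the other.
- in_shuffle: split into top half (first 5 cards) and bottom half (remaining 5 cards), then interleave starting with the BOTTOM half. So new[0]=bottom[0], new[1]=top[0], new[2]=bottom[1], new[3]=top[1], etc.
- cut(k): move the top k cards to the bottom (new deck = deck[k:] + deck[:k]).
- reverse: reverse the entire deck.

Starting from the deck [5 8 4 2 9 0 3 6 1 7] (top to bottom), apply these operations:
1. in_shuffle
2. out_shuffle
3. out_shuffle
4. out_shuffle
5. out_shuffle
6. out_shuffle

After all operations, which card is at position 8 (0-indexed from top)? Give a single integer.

After op 1 (in_shuffle): [0 5 3 8 6 4 1 2 7 9]
After op 2 (out_shuffle): [0 4 5 1 3 2 8 7 6 9]
After op 3 (out_shuffle): [0 2 4 8 5 7 1 6 3 9]
After op 4 (out_shuffle): [0 7 2 1 4 6 8 3 5 9]
After op 5 (out_shuffle): [0 6 7 8 2 3 1 5 4 9]
After op 6 (out_shuffle): [0 3 6 1 7 5 8 4 2 9]
Position 8: card 2.

Answer: 2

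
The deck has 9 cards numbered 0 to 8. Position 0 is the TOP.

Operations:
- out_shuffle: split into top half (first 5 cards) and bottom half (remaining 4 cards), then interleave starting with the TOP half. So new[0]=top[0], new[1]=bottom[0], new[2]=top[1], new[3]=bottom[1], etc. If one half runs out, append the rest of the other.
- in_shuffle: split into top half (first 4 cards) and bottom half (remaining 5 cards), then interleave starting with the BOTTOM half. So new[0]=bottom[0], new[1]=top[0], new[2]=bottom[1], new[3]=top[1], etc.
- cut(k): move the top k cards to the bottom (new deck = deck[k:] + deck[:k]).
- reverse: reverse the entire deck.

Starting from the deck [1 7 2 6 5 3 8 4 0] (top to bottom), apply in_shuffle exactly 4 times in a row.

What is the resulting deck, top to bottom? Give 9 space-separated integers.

After op 1 (in_shuffle): [5 1 3 7 8 2 4 6 0]
After op 2 (in_shuffle): [8 5 2 1 4 3 6 7 0]
After op 3 (in_shuffle): [4 8 3 5 6 2 7 1 0]
After op 4 (in_shuffle): [6 4 2 8 7 3 1 5 0]

Answer: 6 4 2 8 7 3 1 5 0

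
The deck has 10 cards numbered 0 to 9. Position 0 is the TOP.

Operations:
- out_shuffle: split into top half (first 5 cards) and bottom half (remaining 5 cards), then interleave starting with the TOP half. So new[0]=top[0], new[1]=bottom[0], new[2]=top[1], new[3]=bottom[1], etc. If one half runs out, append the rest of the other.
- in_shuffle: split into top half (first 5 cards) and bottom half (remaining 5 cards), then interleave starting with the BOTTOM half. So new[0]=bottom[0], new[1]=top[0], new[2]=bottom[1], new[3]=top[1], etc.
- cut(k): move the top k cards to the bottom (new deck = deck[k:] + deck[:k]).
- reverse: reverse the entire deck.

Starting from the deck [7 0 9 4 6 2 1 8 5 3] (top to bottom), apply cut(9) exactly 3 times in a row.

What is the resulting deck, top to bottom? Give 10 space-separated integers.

After op 1 (cut(9)): [3 7 0 9 4 6 2 1 8 5]
After op 2 (cut(9)): [5 3 7 0 9 4 6 2 1 8]
After op 3 (cut(9)): [8 5 3 7 0 9 4 6 2 1]

Answer: 8 5 3 7 0 9 4 6 2 1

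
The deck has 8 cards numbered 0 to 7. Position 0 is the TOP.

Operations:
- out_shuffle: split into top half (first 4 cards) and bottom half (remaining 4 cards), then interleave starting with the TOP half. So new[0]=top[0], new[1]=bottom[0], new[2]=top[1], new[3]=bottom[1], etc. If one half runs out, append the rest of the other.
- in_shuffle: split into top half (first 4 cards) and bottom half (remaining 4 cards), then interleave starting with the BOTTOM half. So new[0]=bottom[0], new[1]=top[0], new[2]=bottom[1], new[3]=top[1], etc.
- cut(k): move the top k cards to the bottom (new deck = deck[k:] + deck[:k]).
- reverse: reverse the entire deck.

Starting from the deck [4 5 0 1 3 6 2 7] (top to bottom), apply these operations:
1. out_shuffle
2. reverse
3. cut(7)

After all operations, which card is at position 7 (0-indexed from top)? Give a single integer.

Answer: 3

Derivation:
After op 1 (out_shuffle): [4 3 5 6 0 2 1 7]
After op 2 (reverse): [7 1 2 0 6 5 3 4]
After op 3 (cut(7)): [4 7 1 2 0 6 5 3]
Position 7: card 3.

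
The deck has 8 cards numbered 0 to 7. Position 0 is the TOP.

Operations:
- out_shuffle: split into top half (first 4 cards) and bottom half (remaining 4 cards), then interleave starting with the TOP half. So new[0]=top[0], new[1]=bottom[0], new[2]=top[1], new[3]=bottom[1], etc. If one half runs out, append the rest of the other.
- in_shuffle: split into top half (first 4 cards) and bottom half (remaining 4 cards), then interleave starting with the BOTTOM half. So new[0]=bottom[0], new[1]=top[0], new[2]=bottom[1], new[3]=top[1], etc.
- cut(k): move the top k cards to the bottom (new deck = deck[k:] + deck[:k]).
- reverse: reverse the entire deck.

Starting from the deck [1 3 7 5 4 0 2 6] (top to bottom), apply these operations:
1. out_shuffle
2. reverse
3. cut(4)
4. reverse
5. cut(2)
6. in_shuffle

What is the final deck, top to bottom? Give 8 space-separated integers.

After op 1 (out_shuffle): [1 4 3 0 7 2 5 6]
After op 2 (reverse): [6 5 2 7 0 3 4 1]
After op 3 (cut(4)): [0 3 4 1 6 5 2 7]
After op 4 (reverse): [7 2 5 6 1 4 3 0]
After op 5 (cut(2)): [5 6 1 4 3 0 7 2]
After op 6 (in_shuffle): [3 5 0 6 7 1 2 4]

Answer: 3 5 0 6 7 1 2 4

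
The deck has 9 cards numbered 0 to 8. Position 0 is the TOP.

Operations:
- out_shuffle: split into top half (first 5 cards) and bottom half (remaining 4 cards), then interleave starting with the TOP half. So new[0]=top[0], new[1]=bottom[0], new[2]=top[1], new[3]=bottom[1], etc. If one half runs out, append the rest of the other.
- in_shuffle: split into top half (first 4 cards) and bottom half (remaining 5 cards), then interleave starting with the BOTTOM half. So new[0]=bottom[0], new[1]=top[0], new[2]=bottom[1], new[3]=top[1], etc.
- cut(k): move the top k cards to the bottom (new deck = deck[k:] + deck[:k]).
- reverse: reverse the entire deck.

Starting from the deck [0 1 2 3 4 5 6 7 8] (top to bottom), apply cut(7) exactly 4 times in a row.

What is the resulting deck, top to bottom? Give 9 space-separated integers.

Answer: 1 2 3 4 5 6 7 8 0

Derivation:
After op 1 (cut(7)): [7 8 0 1 2 3 4 5 6]
After op 2 (cut(7)): [5 6 7 8 0 1 2 3 4]
After op 3 (cut(7)): [3 4 5 6 7 8 0 1 2]
After op 4 (cut(7)): [1 2 3 4 5 6 7 8 0]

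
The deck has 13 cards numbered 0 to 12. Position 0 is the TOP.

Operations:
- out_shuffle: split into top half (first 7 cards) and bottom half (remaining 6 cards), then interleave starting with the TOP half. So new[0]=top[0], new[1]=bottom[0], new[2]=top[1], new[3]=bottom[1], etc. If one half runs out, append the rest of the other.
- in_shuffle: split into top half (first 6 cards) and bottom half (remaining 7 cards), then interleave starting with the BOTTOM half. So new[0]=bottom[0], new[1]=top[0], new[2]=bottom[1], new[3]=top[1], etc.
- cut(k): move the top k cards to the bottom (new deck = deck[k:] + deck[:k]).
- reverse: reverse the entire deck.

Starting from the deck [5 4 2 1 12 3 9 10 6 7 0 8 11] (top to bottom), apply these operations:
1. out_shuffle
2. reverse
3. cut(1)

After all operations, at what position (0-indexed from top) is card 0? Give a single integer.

Answer: 4

Derivation:
After op 1 (out_shuffle): [5 10 4 6 2 7 1 0 12 8 3 11 9]
After op 2 (reverse): [9 11 3 8 12 0 1 7 2 6 4 10 5]
After op 3 (cut(1)): [11 3 8 12 0 1 7 2 6 4 10 5 9]
Card 0 is at position 4.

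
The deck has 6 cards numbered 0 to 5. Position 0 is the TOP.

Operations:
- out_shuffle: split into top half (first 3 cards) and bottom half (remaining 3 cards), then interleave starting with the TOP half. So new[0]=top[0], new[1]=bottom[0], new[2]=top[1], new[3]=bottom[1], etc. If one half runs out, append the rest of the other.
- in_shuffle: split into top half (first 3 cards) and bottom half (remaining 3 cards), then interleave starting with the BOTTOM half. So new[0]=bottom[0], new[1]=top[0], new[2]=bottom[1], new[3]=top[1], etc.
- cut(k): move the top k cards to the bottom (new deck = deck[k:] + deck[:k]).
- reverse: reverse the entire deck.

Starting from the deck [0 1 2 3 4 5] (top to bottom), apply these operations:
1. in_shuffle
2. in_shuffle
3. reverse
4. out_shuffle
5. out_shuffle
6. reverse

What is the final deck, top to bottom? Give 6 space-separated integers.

Answer: 1 2 0 5 3 4

Derivation:
After op 1 (in_shuffle): [3 0 4 1 5 2]
After op 2 (in_shuffle): [1 3 5 0 2 4]
After op 3 (reverse): [4 2 0 5 3 1]
After op 4 (out_shuffle): [4 5 2 3 0 1]
After op 5 (out_shuffle): [4 3 5 0 2 1]
After op 6 (reverse): [1 2 0 5 3 4]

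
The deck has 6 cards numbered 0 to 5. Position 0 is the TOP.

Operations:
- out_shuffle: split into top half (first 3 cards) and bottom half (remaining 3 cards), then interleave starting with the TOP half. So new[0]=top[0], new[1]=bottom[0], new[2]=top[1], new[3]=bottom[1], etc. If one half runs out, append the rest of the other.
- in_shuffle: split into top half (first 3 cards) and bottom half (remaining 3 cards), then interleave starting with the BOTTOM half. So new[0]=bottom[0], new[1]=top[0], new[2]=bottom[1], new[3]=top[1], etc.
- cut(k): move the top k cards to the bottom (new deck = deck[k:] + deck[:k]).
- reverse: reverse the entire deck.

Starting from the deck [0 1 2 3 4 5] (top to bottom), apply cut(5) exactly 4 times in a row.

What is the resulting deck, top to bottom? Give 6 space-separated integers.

After op 1 (cut(5)): [5 0 1 2 3 4]
After op 2 (cut(5)): [4 5 0 1 2 3]
After op 3 (cut(5)): [3 4 5 0 1 2]
After op 4 (cut(5)): [2 3 4 5 0 1]

Answer: 2 3 4 5 0 1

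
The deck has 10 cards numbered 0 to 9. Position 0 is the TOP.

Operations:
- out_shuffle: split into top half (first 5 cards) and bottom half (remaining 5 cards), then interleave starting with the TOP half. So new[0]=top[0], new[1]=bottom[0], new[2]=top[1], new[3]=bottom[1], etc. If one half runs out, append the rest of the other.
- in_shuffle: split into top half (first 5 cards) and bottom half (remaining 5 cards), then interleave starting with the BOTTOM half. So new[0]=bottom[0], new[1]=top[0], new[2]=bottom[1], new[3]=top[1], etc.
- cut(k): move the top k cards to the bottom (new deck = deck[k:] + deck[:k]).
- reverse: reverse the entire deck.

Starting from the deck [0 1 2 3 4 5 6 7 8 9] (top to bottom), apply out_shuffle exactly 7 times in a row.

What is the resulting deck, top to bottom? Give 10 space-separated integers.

After op 1 (out_shuffle): [0 5 1 6 2 7 3 8 4 9]
After op 2 (out_shuffle): [0 7 5 3 1 8 6 4 2 9]
After op 3 (out_shuffle): [0 8 7 6 5 4 3 2 1 9]
After op 4 (out_shuffle): [0 4 8 3 7 2 6 1 5 9]
After op 5 (out_shuffle): [0 2 4 6 8 1 3 5 7 9]
After op 6 (out_shuffle): [0 1 2 3 4 5 6 7 8 9]
After op 7 (out_shuffle): [0 5 1 6 2 7 3 8 4 9]

Answer: 0 5 1 6 2 7 3 8 4 9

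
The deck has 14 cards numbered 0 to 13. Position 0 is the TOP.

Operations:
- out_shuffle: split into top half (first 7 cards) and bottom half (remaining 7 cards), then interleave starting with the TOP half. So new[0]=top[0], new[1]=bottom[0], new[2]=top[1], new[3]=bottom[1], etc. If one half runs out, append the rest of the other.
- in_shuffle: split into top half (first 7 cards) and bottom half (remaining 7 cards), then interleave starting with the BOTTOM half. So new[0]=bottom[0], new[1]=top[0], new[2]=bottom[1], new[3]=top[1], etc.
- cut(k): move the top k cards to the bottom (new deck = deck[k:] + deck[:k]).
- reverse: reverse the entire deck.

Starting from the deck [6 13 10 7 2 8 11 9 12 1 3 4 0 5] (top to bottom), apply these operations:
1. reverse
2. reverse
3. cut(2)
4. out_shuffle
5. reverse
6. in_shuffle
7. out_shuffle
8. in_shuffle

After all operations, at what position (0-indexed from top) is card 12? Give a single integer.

Answer: 13

Derivation:
After op 1 (reverse): [5 0 4 3 1 12 9 11 8 2 7 10 13 6]
After op 2 (reverse): [6 13 10 7 2 8 11 9 12 1 3 4 0 5]
After op 3 (cut(2)): [10 7 2 8 11 9 12 1 3 4 0 5 6 13]
After op 4 (out_shuffle): [10 1 7 3 2 4 8 0 11 5 9 6 12 13]
After op 5 (reverse): [13 12 6 9 5 11 0 8 4 2 3 7 1 10]
After op 6 (in_shuffle): [8 13 4 12 2 6 3 9 7 5 1 11 10 0]
After op 7 (out_shuffle): [8 9 13 7 4 5 12 1 2 11 6 10 3 0]
After op 8 (in_shuffle): [1 8 2 9 11 13 6 7 10 4 3 5 0 12]
Card 12 is at position 13.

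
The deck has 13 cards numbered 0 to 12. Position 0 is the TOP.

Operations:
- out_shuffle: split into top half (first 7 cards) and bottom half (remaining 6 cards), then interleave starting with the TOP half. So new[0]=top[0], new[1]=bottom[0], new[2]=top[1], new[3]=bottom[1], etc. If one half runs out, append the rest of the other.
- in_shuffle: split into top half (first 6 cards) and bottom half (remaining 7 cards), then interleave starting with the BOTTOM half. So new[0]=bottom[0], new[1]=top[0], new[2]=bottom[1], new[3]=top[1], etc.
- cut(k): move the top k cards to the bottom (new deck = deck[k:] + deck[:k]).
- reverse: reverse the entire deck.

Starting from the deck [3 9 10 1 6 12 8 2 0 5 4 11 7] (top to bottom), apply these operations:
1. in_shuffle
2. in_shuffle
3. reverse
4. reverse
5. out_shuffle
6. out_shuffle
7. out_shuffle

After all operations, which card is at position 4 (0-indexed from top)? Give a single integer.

After op 1 (in_shuffle): [8 3 2 9 0 10 5 1 4 6 11 12 7]
After op 2 (in_shuffle): [5 8 1 3 4 2 6 9 11 0 12 10 7]
After op 3 (reverse): [7 10 12 0 11 9 6 2 4 3 1 8 5]
After op 4 (reverse): [5 8 1 3 4 2 6 9 11 0 12 10 7]
After op 5 (out_shuffle): [5 9 8 11 1 0 3 12 4 10 2 7 6]
After op 6 (out_shuffle): [5 12 9 4 8 10 11 2 1 7 0 6 3]
After op 7 (out_shuffle): [5 2 12 1 9 7 4 0 8 6 10 3 11]
Position 4: card 9.

Answer: 9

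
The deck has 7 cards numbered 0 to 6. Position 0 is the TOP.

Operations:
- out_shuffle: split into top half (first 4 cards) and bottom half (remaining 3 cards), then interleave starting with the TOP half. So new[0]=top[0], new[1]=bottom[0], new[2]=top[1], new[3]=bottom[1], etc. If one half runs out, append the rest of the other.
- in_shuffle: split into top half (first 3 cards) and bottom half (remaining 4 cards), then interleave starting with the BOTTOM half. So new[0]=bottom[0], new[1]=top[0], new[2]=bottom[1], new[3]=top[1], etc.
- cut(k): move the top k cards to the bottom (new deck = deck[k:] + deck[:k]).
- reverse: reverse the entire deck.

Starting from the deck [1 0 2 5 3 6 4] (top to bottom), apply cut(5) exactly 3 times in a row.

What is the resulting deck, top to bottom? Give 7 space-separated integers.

After op 1 (cut(5)): [6 4 1 0 2 5 3]
After op 2 (cut(5)): [5 3 6 4 1 0 2]
After op 3 (cut(5)): [0 2 5 3 6 4 1]

Answer: 0 2 5 3 6 4 1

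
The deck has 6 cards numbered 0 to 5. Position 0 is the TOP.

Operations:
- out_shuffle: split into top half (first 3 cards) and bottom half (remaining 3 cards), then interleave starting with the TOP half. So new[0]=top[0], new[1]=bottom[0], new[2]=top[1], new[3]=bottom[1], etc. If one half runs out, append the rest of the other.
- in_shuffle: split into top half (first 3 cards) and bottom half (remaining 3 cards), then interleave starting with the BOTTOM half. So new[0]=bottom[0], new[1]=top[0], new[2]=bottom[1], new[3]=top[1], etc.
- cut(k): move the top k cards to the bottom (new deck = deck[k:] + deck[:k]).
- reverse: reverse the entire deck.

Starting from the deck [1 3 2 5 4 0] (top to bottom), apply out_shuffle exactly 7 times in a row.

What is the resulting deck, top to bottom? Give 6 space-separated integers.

Answer: 1 2 4 3 5 0

Derivation:
After op 1 (out_shuffle): [1 5 3 4 2 0]
After op 2 (out_shuffle): [1 4 5 2 3 0]
After op 3 (out_shuffle): [1 2 4 3 5 0]
After op 4 (out_shuffle): [1 3 2 5 4 0]
After op 5 (out_shuffle): [1 5 3 4 2 0]
After op 6 (out_shuffle): [1 4 5 2 3 0]
After op 7 (out_shuffle): [1 2 4 3 5 0]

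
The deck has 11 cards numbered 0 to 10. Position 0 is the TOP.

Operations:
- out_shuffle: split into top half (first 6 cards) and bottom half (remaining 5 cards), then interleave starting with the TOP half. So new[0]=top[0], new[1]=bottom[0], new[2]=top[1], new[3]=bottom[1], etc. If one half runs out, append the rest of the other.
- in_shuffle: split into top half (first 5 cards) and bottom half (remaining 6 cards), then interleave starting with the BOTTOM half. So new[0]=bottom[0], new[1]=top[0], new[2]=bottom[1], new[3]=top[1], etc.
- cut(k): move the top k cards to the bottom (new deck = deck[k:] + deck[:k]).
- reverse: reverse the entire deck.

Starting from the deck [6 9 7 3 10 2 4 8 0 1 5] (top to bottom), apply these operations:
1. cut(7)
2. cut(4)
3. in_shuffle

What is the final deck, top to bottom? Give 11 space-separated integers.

Answer: 2 6 4 9 8 7 0 3 1 10 5

Derivation:
After op 1 (cut(7)): [8 0 1 5 6 9 7 3 10 2 4]
After op 2 (cut(4)): [6 9 7 3 10 2 4 8 0 1 5]
After op 3 (in_shuffle): [2 6 4 9 8 7 0 3 1 10 5]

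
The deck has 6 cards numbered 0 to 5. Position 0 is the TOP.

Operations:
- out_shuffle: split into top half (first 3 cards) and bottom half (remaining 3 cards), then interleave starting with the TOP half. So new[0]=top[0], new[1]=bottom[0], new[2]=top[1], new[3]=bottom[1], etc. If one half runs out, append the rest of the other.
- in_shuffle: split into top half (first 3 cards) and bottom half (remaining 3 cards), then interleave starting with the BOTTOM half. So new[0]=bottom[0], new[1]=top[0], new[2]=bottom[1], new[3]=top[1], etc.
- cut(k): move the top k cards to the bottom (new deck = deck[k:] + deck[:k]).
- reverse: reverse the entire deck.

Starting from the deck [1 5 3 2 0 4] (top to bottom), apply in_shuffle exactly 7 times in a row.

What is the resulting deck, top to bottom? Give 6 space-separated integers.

Answer: 2 1 0 5 4 3

Derivation:
After op 1 (in_shuffle): [2 1 0 5 4 3]
After op 2 (in_shuffle): [5 2 4 1 3 0]
After op 3 (in_shuffle): [1 5 3 2 0 4]
After op 4 (in_shuffle): [2 1 0 5 4 3]
After op 5 (in_shuffle): [5 2 4 1 3 0]
After op 6 (in_shuffle): [1 5 3 2 0 4]
After op 7 (in_shuffle): [2 1 0 5 4 3]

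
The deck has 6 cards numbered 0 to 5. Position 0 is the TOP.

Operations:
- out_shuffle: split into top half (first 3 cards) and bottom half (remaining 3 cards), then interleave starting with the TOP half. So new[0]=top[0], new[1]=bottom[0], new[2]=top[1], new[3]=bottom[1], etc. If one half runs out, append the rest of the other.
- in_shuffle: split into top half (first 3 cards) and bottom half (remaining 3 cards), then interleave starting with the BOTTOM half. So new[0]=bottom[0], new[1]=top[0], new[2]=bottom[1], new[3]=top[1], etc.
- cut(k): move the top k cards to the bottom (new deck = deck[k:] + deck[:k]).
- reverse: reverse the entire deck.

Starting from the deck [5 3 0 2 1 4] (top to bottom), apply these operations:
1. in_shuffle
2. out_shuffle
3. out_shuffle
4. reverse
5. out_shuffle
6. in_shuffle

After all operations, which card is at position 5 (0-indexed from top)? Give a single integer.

After op 1 (in_shuffle): [2 5 1 3 4 0]
After op 2 (out_shuffle): [2 3 5 4 1 0]
After op 3 (out_shuffle): [2 4 3 1 5 0]
After op 4 (reverse): [0 5 1 3 4 2]
After op 5 (out_shuffle): [0 3 5 4 1 2]
After op 6 (in_shuffle): [4 0 1 3 2 5]
Position 5: card 5.

Answer: 5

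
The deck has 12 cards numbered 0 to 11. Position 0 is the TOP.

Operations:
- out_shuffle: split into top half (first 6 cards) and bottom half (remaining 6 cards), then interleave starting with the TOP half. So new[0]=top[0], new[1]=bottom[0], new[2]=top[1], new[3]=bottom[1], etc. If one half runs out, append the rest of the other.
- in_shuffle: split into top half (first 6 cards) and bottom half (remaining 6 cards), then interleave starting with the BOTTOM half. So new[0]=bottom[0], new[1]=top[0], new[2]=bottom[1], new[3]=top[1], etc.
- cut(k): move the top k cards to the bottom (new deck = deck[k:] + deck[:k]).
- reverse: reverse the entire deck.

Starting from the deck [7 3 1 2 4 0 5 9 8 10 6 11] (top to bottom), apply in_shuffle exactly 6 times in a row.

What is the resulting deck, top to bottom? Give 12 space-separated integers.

After op 1 (in_shuffle): [5 7 9 3 8 1 10 2 6 4 11 0]
After op 2 (in_shuffle): [10 5 2 7 6 9 4 3 11 8 0 1]
After op 3 (in_shuffle): [4 10 3 5 11 2 8 7 0 6 1 9]
After op 4 (in_shuffle): [8 4 7 10 0 3 6 5 1 11 9 2]
After op 5 (in_shuffle): [6 8 5 4 1 7 11 10 9 0 2 3]
After op 6 (in_shuffle): [11 6 10 8 9 5 0 4 2 1 3 7]

Answer: 11 6 10 8 9 5 0 4 2 1 3 7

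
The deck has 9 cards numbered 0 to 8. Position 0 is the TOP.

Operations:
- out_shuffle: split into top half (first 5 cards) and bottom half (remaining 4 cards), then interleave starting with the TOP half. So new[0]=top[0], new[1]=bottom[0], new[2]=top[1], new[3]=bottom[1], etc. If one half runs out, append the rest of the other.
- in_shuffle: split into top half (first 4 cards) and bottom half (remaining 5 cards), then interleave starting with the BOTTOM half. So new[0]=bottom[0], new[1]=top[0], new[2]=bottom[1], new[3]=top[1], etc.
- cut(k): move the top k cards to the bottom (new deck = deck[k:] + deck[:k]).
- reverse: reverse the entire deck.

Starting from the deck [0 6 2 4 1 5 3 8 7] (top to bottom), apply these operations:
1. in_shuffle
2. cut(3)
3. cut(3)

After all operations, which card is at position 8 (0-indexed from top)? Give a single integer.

Answer: 2

Derivation:
After op 1 (in_shuffle): [1 0 5 6 3 2 8 4 7]
After op 2 (cut(3)): [6 3 2 8 4 7 1 0 5]
After op 3 (cut(3)): [8 4 7 1 0 5 6 3 2]
Position 8: card 2.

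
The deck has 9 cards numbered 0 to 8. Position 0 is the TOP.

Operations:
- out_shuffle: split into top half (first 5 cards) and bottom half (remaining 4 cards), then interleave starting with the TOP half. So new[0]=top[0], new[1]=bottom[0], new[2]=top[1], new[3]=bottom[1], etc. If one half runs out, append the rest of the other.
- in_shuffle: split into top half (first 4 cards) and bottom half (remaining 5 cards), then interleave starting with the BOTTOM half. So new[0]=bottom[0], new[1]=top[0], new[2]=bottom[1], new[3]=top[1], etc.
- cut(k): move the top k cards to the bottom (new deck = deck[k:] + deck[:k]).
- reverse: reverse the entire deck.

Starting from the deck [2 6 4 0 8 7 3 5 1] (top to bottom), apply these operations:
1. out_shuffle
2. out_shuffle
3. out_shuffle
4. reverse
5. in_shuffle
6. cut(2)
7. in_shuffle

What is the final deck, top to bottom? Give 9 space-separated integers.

After op 1 (out_shuffle): [2 7 6 3 4 5 0 1 8]
After op 2 (out_shuffle): [2 5 7 0 6 1 3 8 4]
After op 3 (out_shuffle): [2 1 5 3 7 8 0 4 6]
After op 4 (reverse): [6 4 0 8 7 3 5 1 2]
After op 5 (in_shuffle): [7 6 3 4 5 0 1 8 2]
After op 6 (cut(2)): [3 4 5 0 1 8 2 7 6]
After op 7 (in_shuffle): [1 3 8 4 2 5 7 0 6]

Answer: 1 3 8 4 2 5 7 0 6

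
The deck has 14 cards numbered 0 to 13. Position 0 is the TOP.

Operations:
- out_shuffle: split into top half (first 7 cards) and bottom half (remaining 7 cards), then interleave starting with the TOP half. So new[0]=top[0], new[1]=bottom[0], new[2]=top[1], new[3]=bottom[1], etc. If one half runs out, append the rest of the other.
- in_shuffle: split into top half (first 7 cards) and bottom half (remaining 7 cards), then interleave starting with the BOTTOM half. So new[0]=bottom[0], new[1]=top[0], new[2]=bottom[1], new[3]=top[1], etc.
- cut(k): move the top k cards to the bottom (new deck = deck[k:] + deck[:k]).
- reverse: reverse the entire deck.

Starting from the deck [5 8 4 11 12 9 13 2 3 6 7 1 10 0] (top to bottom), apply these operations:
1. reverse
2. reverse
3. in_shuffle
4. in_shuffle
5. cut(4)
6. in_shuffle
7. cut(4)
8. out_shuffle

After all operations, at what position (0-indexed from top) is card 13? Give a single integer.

After op 1 (reverse): [0 10 1 7 6 3 2 13 9 12 11 4 8 5]
After op 2 (reverse): [5 8 4 11 12 9 13 2 3 6 7 1 10 0]
After op 3 (in_shuffle): [2 5 3 8 6 4 7 11 1 12 10 9 0 13]
After op 4 (in_shuffle): [11 2 1 5 12 3 10 8 9 6 0 4 13 7]
After op 5 (cut(4)): [12 3 10 8 9 6 0 4 13 7 11 2 1 5]
After op 6 (in_shuffle): [4 12 13 3 7 10 11 8 2 9 1 6 5 0]
After op 7 (cut(4)): [7 10 11 8 2 9 1 6 5 0 4 12 13 3]
After op 8 (out_shuffle): [7 6 10 5 11 0 8 4 2 12 9 13 1 3]
Card 13 is at position 11.

Answer: 11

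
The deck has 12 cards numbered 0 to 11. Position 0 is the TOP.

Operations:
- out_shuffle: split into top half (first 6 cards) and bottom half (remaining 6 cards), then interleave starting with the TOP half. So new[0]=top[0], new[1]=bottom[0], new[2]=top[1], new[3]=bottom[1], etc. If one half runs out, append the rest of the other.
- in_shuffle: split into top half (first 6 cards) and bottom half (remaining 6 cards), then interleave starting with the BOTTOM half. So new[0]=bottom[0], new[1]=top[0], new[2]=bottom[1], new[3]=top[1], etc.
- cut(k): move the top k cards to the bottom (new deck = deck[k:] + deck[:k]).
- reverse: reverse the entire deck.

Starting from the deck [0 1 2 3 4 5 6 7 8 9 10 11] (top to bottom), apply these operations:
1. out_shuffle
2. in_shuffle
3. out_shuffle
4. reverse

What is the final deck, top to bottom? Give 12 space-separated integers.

After op 1 (out_shuffle): [0 6 1 7 2 8 3 9 4 10 5 11]
After op 2 (in_shuffle): [3 0 9 6 4 1 10 7 5 2 11 8]
After op 3 (out_shuffle): [3 10 0 7 9 5 6 2 4 11 1 8]
After op 4 (reverse): [8 1 11 4 2 6 5 9 7 0 10 3]

Answer: 8 1 11 4 2 6 5 9 7 0 10 3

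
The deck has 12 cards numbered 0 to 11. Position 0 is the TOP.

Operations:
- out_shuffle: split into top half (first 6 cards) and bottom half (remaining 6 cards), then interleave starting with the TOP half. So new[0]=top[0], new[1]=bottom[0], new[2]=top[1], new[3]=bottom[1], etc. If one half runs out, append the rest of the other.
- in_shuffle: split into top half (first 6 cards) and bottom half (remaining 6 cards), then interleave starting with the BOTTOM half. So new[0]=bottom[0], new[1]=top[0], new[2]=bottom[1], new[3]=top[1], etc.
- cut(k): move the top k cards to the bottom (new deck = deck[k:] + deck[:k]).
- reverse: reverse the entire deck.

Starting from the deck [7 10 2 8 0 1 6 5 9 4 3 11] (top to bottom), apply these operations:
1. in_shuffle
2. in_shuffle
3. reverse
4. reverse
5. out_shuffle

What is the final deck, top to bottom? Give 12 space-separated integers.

After op 1 (in_shuffle): [6 7 5 10 9 2 4 8 3 0 11 1]
After op 2 (in_shuffle): [4 6 8 7 3 5 0 10 11 9 1 2]
After op 3 (reverse): [2 1 9 11 10 0 5 3 7 8 6 4]
After op 4 (reverse): [4 6 8 7 3 5 0 10 11 9 1 2]
After op 5 (out_shuffle): [4 0 6 10 8 11 7 9 3 1 5 2]

Answer: 4 0 6 10 8 11 7 9 3 1 5 2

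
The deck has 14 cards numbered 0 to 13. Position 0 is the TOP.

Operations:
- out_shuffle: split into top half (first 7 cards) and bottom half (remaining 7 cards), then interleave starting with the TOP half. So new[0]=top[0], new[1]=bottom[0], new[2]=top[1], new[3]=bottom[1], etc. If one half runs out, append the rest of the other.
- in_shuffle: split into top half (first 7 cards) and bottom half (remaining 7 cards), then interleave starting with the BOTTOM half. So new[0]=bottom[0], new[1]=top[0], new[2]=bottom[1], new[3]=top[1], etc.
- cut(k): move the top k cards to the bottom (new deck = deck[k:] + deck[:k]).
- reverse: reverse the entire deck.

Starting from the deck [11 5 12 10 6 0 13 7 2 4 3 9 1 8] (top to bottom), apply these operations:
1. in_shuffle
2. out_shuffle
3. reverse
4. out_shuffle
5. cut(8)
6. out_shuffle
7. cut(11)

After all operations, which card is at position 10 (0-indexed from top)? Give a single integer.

Answer: 8

Derivation:
After op 1 (in_shuffle): [7 11 2 5 4 12 3 10 9 6 1 0 8 13]
After op 2 (out_shuffle): [7 10 11 9 2 6 5 1 4 0 12 8 3 13]
After op 3 (reverse): [13 3 8 12 0 4 1 5 6 2 9 11 10 7]
After op 4 (out_shuffle): [13 5 3 6 8 2 12 9 0 11 4 10 1 7]
After op 5 (cut(8)): [0 11 4 10 1 7 13 5 3 6 8 2 12 9]
After op 6 (out_shuffle): [0 5 11 3 4 6 10 8 1 2 7 12 13 9]
After op 7 (cut(11)): [12 13 9 0 5 11 3 4 6 10 8 1 2 7]
Position 10: card 8.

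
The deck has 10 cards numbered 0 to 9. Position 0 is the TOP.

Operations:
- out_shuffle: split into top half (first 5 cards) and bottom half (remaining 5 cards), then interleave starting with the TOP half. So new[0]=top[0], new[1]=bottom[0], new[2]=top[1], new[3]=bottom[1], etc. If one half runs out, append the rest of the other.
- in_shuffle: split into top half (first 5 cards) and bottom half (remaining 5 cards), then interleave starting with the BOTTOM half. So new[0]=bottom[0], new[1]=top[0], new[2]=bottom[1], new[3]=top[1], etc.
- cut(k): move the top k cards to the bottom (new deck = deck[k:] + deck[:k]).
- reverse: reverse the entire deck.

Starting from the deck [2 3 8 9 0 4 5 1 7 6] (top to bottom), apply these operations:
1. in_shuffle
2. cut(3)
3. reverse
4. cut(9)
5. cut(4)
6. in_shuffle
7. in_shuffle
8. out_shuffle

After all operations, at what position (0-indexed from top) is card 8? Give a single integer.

After op 1 (in_shuffle): [4 2 5 3 1 8 7 9 6 0]
After op 2 (cut(3)): [3 1 8 7 9 6 0 4 2 5]
After op 3 (reverse): [5 2 4 0 6 9 7 8 1 3]
After op 4 (cut(9)): [3 5 2 4 0 6 9 7 8 1]
After op 5 (cut(4)): [0 6 9 7 8 1 3 5 2 4]
After op 6 (in_shuffle): [1 0 3 6 5 9 2 7 4 8]
After op 7 (in_shuffle): [9 1 2 0 7 3 4 6 8 5]
After op 8 (out_shuffle): [9 3 1 4 2 6 0 8 7 5]
Card 8 is at position 7.

Answer: 7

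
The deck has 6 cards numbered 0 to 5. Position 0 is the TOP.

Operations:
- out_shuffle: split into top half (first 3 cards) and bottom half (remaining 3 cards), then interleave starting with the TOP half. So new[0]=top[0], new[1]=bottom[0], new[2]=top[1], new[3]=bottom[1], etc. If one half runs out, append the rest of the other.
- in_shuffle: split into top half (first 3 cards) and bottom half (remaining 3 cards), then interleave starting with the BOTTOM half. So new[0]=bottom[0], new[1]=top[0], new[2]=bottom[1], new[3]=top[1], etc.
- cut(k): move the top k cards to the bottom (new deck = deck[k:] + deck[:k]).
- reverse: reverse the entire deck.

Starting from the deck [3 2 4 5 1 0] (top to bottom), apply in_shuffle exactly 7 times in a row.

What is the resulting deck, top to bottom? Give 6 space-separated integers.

After op 1 (in_shuffle): [5 3 1 2 0 4]
After op 2 (in_shuffle): [2 5 0 3 4 1]
After op 3 (in_shuffle): [3 2 4 5 1 0]
After op 4 (in_shuffle): [5 3 1 2 0 4]
After op 5 (in_shuffle): [2 5 0 3 4 1]
After op 6 (in_shuffle): [3 2 4 5 1 0]
After op 7 (in_shuffle): [5 3 1 2 0 4]

Answer: 5 3 1 2 0 4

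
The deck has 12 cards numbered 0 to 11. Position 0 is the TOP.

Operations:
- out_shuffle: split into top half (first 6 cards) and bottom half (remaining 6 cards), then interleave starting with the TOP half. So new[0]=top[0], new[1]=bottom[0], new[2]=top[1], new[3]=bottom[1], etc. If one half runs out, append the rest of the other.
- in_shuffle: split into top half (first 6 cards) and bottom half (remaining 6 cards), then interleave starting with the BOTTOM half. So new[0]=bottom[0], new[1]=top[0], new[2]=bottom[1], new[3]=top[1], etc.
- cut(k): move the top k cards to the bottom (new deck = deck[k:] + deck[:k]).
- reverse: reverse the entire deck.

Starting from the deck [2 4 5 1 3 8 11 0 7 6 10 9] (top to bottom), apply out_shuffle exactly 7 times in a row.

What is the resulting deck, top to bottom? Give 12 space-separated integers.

Answer: 2 7 8 5 10 0 3 4 6 11 1 9

Derivation:
After op 1 (out_shuffle): [2 11 4 0 5 7 1 6 3 10 8 9]
After op 2 (out_shuffle): [2 1 11 6 4 3 0 10 5 8 7 9]
After op 3 (out_shuffle): [2 0 1 10 11 5 6 8 4 7 3 9]
After op 4 (out_shuffle): [2 6 0 8 1 4 10 7 11 3 5 9]
After op 5 (out_shuffle): [2 10 6 7 0 11 8 3 1 5 4 9]
After op 6 (out_shuffle): [2 8 10 3 6 1 7 5 0 4 11 9]
After op 7 (out_shuffle): [2 7 8 5 10 0 3 4 6 11 1 9]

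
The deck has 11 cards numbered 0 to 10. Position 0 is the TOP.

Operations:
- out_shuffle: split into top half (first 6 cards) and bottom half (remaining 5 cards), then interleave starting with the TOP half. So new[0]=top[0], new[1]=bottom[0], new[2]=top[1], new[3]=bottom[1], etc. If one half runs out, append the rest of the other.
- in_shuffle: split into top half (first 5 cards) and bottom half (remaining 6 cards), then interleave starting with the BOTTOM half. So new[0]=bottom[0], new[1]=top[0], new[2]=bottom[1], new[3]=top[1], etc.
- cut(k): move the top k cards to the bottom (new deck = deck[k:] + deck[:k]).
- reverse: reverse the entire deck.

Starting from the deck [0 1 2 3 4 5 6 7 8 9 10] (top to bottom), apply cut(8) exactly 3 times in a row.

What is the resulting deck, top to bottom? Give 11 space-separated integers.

Answer: 2 3 4 5 6 7 8 9 10 0 1

Derivation:
After op 1 (cut(8)): [8 9 10 0 1 2 3 4 5 6 7]
After op 2 (cut(8)): [5 6 7 8 9 10 0 1 2 3 4]
After op 3 (cut(8)): [2 3 4 5 6 7 8 9 10 0 1]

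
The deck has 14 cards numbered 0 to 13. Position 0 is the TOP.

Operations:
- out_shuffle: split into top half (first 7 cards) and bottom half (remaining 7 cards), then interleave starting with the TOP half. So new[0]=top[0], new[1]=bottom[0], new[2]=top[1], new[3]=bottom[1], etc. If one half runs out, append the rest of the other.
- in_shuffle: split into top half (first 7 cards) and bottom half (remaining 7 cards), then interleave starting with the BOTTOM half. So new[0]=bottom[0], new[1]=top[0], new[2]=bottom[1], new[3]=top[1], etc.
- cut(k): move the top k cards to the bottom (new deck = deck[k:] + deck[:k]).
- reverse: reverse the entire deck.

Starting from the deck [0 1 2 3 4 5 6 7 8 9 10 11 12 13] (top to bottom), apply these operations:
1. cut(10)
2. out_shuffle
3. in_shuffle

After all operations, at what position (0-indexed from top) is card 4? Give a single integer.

Answer: 7

Derivation:
After op 1 (cut(10)): [10 11 12 13 0 1 2 3 4 5 6 7 8 9]
After op 2 (out_shuffle): [10 3 11 4 12 5 13 6 0 7 1 8 2 9]
After op 3 (in_shuffle): [6 10 0 3 7 11 1 4 8 12 2 5 9 13]
Card 4 is at position 7.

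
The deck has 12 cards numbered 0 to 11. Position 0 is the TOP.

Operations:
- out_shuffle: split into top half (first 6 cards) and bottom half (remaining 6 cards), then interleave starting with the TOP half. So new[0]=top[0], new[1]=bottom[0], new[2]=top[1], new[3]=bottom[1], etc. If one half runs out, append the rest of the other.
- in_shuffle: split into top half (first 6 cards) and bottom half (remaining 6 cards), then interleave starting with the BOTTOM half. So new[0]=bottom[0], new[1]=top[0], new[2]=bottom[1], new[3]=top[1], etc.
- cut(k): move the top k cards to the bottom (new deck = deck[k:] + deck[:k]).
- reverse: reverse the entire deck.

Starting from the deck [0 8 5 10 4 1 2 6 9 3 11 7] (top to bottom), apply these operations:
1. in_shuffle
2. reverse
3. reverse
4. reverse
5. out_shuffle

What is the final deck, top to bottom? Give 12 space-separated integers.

After op 1 (in_shuffle): [2 0 6 8 9 5 3 10 11 4 7 1]
After op 2 (reverse): [1 7 4 11 10 3 5 9 8 6 0 2]
After op 3 (reverse): [2 0 6 8 9 5 3 10 11 4 7 1]
After op 4 (reverse): [1 7 4 11 10 3 5 9 8 6 0 2]
After op 5 (out_shuffle): [1 5 7 9 4 8 11 6 10 0 3 2]

Answer: 1 5 7 9 4 8 11 6 10 0 3 2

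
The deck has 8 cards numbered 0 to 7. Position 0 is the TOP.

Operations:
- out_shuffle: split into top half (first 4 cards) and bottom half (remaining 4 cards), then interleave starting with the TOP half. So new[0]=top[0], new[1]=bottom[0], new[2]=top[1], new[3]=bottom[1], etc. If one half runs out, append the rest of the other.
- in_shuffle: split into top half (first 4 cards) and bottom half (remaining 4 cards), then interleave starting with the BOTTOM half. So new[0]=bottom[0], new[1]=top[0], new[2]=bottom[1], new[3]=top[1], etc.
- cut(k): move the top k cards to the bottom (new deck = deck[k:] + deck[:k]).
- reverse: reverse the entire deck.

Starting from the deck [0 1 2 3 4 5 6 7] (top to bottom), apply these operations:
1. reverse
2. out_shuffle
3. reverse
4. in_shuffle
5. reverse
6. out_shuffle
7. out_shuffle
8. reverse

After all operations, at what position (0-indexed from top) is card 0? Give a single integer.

Answer: 4

Derivation:
After op 1 (reverse): [7 6 5 4 3 2 1 0]
After op 2 (out_shuffle): [7 3 6 2 5 1 4 0]
After op 3 (reverse): [0 4 1 5 2 6 3 7]
After op 4 (in_shuffle): [2 0 6 4 3 1 7 5]
After op 5 (reverse): [5 7 1 3 4 6 0 2]
After op 6 (out_shuffle): [5 4 7 6 1 0 3 2]
After op 7 (out_shuffle): [5 1 4 0 7 3 6 2]
After op 8 (reverse): [2 6 3 7 0 4 1 5]
Card 0 is at position 4.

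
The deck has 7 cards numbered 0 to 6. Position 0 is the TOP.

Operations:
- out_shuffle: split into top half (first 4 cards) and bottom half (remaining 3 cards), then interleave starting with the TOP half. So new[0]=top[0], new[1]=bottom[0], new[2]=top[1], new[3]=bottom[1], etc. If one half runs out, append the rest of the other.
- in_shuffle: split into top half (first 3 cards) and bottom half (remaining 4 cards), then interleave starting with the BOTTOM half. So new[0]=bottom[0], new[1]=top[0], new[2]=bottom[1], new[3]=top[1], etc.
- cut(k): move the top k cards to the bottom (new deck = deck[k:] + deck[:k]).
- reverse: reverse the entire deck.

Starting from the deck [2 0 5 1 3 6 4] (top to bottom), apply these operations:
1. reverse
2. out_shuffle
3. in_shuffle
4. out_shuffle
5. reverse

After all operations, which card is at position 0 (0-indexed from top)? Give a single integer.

Answer: 5

Derivation:
After op 1 (reverse): [4 6 3 1 5 0 2]
After op 2 (out_shuffle): [4 5 6 0 3 2 1]
After op 3 (in_shuffle): [0 4 3 5 2 6 1]
After op 4 (out_shuffle): [0 2 4 6 3 1 5]
After op 5 (reverse): [5 1 3 6 4 2 0]
Position 0: card 5.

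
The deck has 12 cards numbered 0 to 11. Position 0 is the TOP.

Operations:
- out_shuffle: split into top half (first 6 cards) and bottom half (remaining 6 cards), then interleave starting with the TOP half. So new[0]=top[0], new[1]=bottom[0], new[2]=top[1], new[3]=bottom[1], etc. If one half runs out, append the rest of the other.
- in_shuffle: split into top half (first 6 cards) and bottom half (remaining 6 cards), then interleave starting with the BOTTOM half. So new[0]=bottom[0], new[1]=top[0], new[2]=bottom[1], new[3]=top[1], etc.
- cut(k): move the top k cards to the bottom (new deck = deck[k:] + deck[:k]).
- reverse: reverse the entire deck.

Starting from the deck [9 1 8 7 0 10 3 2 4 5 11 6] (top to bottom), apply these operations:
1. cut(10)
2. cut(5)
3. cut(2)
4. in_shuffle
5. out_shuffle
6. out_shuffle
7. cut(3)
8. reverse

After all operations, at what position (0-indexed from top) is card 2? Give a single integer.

Answer: 5

Derivation:
After op 1 (cut(10)): [11 6 9 1 8 7 0 10 3 2 4 5]
After op 2 (cut(5)): [7 0 10 3 2 4 5 11 6 9 1 8]
After op 3 (cut(2)): [10 3 2 4 5 11 6 9 1 8 7 0]
After op 4 (in_shuffle): [6 10 9 3 1 2 8 4 7 5 0 11]
After op 5 (out_shuffle): [6 8 10 4 9 7 3 5 1 0 2 11]
After op 6 (out_shuffle): [6 3 8 5 10 1 4 0 9 2 7 11]
After op 7 (cut(3)): [5 10 1 4 0 9 2 7 11 6 3 8]
After op 8 (reverse): [8 3 6 11 7 2 9 0 4 1 10 5]
Card 2 is at position 5.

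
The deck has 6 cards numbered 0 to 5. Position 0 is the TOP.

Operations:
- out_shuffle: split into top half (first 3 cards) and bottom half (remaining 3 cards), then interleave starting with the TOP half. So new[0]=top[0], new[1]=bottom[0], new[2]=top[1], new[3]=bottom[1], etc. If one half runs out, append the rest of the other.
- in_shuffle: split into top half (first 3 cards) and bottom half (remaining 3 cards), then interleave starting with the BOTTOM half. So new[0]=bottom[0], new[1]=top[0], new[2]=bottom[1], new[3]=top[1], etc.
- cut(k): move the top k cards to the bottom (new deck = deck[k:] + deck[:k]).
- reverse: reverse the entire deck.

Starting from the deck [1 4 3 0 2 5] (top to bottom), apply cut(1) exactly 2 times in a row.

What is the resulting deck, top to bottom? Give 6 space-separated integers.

Answer: 3 0 2 5 1 4

Derivation:
After op 1 (cut(1)): [4 3 0 2 5 1]
After op 2 (cut(1)): [3 0 2 5 1 4]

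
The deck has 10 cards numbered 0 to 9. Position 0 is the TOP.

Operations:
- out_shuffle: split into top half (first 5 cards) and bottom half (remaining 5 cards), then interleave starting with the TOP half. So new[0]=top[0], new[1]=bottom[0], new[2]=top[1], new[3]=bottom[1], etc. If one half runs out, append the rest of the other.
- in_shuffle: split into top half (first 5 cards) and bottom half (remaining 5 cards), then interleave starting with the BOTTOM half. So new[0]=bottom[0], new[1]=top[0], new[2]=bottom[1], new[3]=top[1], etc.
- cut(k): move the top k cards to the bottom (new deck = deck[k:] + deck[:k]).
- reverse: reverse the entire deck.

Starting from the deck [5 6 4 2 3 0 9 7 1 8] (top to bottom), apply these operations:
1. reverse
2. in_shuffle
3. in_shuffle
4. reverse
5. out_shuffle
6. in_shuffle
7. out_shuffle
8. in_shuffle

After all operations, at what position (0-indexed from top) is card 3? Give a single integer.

Answer: 6

Derivation:
After op 1 (reverse): [8 1 7 9 0 3 2 4 6 5]
After op 2 (in_shuffle): [3 8 2 1 4 7 6 9 5 0]
After op 3 (in_shuffle): [7 3 6 8 9 2 5 1 0 4]
After op 4 (reverse): [4 0 1 5 2 9 8 6 3 7]
After op 5 (out_shuffle): [4 9 0 8 1 6 5 3 2 7]
After op 6 (in_shuffle): [6 4 5 9 3 0 2 8 7 1]
After op 7 (out_shuffle): [6 0 4 2 5 8 9 7 3 1]
After op 8 (in_shuffle): [8 6 9 0 7 4 3 2 1 5]
Card 3 is at position 6.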